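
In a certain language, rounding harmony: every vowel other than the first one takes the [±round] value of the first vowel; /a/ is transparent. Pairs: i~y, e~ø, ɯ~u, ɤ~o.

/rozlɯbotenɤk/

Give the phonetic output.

/ɯ/ harmonizes with /o/ ([+round]) → [u]
/e/ harmonizes with /o/ ([+round]) → [ø]
/ɤ/ harmonizes with /o/ ([+round]) → [o]

[rozlubotønok]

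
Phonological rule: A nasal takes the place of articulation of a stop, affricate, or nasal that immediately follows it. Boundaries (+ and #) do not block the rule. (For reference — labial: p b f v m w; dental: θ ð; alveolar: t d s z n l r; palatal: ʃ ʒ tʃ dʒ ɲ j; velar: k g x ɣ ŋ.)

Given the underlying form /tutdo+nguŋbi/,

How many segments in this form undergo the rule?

/n/ before /g/ (velar) → [ŋ]
/ŋ/ before /b/ (labial) → [m]
2 segments change.

2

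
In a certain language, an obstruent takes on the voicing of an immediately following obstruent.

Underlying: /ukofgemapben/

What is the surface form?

/f/ before /g/ (voiced) → [v]
/p/ before /b/ (voiced) → [b]

[ukovgemabben]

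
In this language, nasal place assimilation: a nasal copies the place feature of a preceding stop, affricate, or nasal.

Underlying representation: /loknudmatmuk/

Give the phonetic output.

[lokŋudnatnuk]

/n/ after /k/ (velar) → [ŋ]
/m/ after /d/ (alveolar) → [n]
/m/ after /t/ (alveolar) → [n]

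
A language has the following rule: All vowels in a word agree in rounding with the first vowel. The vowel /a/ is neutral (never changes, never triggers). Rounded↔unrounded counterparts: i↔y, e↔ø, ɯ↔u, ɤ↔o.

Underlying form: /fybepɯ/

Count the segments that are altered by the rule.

/e/ harmonizes with /y/ ([+round]) → [ø]
/ɯ/ harmonizes with /y/ ([+round]) → [u]
2 segments change.

2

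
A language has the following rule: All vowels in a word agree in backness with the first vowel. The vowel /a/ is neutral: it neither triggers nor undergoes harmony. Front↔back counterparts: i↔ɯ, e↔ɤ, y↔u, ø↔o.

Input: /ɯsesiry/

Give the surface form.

/e/ harmonizes with /ɯ/ ([+back]) → [ɤ]
/i/ harmonizes with /ɯ/ ([+back]) → [ɯ]
/y/ harmonizes with /ɯ/ ([+back]) → [u]

[ɯsɤsɯru]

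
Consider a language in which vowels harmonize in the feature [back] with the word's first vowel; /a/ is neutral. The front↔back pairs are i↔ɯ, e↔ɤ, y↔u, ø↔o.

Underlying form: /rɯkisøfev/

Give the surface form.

[rɯkɯsofɤv]

/i/ harmonizes with /ɯ/ ([+back]) → [ɯ]
/ø/ harmonizes with /ɯ/ ([+back]) → [o]
/e/ harmonizes with /ɯ/ ([+back]) → [ɤ]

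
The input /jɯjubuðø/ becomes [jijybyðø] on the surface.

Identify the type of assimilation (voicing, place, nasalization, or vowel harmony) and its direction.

/ɯ/→[i] /u/→[y] /u/→[y].
Vowels agree with the last vowel, so the harmony is regressive.

vowel harmony, regressive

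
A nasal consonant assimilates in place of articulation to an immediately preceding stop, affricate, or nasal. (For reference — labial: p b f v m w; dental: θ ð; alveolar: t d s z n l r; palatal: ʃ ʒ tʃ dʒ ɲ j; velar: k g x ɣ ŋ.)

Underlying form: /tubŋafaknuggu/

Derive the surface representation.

[tubmafakŋuggu]

/ŋ/ after /b/ (labial) → [m]
/n/ after /k/ (velar) → [ŋ]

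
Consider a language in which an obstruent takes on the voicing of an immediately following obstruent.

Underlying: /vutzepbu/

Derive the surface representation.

[vudzebbu]

/t/ before /z/ (voiced) → [d]
/p/ before /b/ (voiced) → [b]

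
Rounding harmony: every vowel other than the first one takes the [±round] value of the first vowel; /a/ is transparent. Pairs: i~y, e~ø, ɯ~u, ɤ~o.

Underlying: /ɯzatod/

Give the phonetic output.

/o/ harmonizes with /ɯ/ ([-round]) → [ɤ]

[ɯzatɤd]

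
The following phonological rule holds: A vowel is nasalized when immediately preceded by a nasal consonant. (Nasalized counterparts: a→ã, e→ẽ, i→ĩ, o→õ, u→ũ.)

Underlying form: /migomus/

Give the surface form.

/i/ after nasal /m/ → [ĩ]
/u/ after nasal /m/ → [ũ]

[mĩgomũs]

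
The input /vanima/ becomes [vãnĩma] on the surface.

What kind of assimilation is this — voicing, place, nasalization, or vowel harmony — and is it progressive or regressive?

/a/→[ã] /i/→[ĩ].
Each target copies a feature from the following segment, so the direction is regressive.

nasalization, regressive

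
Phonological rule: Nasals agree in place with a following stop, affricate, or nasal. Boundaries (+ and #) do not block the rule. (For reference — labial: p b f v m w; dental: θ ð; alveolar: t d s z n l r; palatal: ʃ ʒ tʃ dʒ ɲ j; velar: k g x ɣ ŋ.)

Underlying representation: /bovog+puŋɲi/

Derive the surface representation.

[bovog+puɲɲi]

/ŋ/ before /ɲ/ (palatal) → [ɲ]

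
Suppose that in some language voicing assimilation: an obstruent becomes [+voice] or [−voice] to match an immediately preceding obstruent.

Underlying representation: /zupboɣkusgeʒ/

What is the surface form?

[zuppoɣguskeʒ]

/b/ after /p/ (voiceless) → [p]
/k/ after /ɣ/ (voiced) → [g]
/g/ after /s/ (voiceless) → [k]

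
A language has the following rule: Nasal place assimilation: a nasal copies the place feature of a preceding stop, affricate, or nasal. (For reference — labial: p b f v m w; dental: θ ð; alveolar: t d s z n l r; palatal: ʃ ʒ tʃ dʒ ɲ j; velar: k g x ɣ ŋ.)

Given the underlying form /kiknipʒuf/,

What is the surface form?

/n/ after /k/ (velar) → [ŋ]

[kikŋipʒuf]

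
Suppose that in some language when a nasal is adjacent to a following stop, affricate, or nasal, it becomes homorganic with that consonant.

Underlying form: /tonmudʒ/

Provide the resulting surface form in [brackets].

/n/ before /m/ (labial) → [m]

[tommudʒ]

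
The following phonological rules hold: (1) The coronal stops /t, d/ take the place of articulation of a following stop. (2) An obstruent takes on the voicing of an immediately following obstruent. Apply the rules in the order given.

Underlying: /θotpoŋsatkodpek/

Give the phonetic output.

[θoppoŋsakkoppek]

Rule 1: /t/ before /p/ (labial) → [p]
Rule 1: /t/ before /k/ (velar) → [k]
Rule 1: /d/ before /p/ (labial) → [b]
After rule 1: θoppoŋsakkobpek
Rule 2: /b/ before /p/ (voiceless) → [p]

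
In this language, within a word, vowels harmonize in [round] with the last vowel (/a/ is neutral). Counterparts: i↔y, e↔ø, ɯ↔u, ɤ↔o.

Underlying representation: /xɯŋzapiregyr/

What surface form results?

[xuŋzapyrøgyr]

/ɯ/ harmonizes with /y/ ([+round]) → [u]
/i/ harmonizes with /y/ ([+round]) → [y]
/e/ harmonizes with /y/ ([+round]) → [ø]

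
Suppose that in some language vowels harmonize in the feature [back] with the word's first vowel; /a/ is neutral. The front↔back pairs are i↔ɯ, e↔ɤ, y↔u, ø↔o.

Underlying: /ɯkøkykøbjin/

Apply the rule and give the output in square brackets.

/ø/ harmonizes with /ɯ/ ([+back]) → [o]
/y/ harmonizes with /ɯ/ ([+back]) → [u]
/ø/ harmonizes with /ɯ/ ([+back]) → [o]
/i/ harmonizes with /ɯ/ ([+back]) → [ɯ]

[ɯkokukobjɯn]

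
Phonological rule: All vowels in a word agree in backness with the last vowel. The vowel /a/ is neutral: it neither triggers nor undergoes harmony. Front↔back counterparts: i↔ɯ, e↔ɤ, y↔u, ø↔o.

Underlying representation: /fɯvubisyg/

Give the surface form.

/ɯ/ harmonizes with /y/ ([-back]) → [i]
/u/ harmonizes with /y/ ([-back]) → [y]

[fivybisyg]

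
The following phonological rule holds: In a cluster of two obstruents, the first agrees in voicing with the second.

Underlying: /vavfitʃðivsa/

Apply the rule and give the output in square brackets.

/v/ before /f/ (voiceless) → [f]
/tʃ/ before /ð/ (voiced) → [dʒ]
/v/ before /s/ (voiceless) → [f]

[vaffidʒðifsa]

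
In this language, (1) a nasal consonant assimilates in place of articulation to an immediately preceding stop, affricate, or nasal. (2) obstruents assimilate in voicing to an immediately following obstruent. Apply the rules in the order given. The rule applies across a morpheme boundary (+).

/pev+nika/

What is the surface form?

[pev+nika]

Rule 1: no segment meets the rule's conditions; no change.
After rule 1: pev+nika
Rule 2: no segment meets the rule's conditions; no change.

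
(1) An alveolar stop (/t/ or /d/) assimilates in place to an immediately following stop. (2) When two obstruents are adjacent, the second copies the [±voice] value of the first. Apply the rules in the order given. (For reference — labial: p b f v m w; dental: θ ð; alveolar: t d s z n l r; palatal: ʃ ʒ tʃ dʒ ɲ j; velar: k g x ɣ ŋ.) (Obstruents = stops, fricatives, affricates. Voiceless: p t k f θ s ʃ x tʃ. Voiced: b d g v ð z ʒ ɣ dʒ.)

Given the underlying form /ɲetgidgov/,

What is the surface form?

[ɲekkiggov]

Rule 1: /t/ before /g/ (velar) → [k]
Rule 1: /d/ before /g/ (velar) → [g]
After rule 1: ɲekgiggov
Rule 2: /g/ after /k/ (voiceless) → [k]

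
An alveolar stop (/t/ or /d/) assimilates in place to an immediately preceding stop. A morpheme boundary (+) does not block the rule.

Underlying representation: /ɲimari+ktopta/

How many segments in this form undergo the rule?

2

/t/ after /k/ (velar) → [k]
/t/ after /p/ (labial) → [p]
2 segments change.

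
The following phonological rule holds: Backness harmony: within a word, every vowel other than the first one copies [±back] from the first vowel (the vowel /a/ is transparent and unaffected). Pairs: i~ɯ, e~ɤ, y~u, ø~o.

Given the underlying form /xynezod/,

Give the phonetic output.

/o/ harmonizes with /y/ ([-back]) → [ø]

[xynezød]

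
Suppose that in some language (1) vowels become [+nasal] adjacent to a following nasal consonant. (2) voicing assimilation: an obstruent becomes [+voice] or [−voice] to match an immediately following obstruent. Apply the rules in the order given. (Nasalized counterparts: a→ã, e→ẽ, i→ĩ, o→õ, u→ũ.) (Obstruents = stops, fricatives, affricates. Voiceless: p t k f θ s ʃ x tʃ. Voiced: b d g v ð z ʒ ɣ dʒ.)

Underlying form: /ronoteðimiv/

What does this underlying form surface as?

[rõnoteðĩmiv]

Rule 1: /o/ before nasal /n/ → [õ]
Rule 1: /i/ before nasal /m/ → [ĩ]
After rule 1: rõnoteðĩmiv
Rule 2: no segment meets the rule's conditions; no change.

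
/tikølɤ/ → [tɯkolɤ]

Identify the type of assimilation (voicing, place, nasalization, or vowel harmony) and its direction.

vowel harmony, regressive

/i/→[ɯ] /ø/→[o].
Vowels agree with the last vowel, so the harmony is regressive.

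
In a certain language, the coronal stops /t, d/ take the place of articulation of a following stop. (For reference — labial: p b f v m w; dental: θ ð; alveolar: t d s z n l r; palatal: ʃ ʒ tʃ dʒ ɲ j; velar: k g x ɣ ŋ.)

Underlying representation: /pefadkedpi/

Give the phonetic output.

[pefagkebpi]

/d/ before /k/ (velar) → [g]
/d/ before /p/ (labial) → [b]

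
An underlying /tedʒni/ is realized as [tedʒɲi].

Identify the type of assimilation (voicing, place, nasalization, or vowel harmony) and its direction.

place assimilation, progressive

/n/→[ɲ].
Each target copies a feature from the preceding segment, so the direction is progressive.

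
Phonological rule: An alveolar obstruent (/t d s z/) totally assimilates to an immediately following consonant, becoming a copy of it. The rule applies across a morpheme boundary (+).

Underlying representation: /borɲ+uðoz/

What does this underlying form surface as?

no segment meets the rule's conditions; no change.

[borɲ+uðoz]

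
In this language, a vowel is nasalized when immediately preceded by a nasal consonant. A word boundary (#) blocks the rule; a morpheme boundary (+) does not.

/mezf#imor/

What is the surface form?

[mẽzf#imõr]

/e/ after nasal /m/ → [ẽ]
/o/ after nasal /m/ → [õ]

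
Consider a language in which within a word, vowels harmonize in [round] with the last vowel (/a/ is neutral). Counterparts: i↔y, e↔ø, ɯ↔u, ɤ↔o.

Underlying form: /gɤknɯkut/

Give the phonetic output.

/ɤ/ harmonizes with /u/ ([+round]) → [o]
/ɯ/ harmonizes with /u/ ([+round]) → [u]

[goknukut]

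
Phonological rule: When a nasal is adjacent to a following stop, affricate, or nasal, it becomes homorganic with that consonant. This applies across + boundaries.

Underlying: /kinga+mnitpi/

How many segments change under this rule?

2

/n/ before /g/ (velar) → [ŋ]
/m/ before /n/ (alveolar) → [n]
2 segments change.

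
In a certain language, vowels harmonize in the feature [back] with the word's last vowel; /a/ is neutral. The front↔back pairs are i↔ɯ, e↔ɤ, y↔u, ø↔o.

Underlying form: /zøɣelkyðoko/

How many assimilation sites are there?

/ø/ harmonizes with /o/ ([+back]) → [o]
/e/ harmonizes with /o/ ([+back]) → [ɤ]
/y/ harmonizes with /o/ ([+back]) → [u]
3 segments change.

3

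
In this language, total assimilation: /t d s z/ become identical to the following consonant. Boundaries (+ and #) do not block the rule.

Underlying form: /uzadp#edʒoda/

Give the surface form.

/d/ before /p/ → [p] (total assimilation)

[uzapp#edʒoda]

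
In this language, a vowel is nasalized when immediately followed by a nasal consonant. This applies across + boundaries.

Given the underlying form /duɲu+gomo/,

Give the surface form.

[dũɲu+gõmo]

/u/ before nasal /ɲ/ → [ũ]
/o/ before nasal /m/ → [õ]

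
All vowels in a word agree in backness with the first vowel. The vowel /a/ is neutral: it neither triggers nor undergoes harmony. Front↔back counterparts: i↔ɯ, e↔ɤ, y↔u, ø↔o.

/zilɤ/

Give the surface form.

[zile]

/ɤ/ harmonizes with /i/ ([-back]) → [e]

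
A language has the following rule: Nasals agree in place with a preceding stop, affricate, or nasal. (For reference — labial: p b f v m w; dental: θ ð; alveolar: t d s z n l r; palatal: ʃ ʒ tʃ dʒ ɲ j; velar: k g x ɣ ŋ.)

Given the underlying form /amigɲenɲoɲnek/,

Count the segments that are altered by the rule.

/ɲ/ after /g/ (velar) → [ŋ]
/ɲ/ after /n/ (alveolar) → [n]
/n/ after /ɲ/ (palatal) → [ɲ]
3 segments change.

3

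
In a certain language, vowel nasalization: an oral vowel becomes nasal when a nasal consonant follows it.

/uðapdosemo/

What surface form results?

/e/ before nasal /m/ → [ẽ]

[uðapdosẽmo]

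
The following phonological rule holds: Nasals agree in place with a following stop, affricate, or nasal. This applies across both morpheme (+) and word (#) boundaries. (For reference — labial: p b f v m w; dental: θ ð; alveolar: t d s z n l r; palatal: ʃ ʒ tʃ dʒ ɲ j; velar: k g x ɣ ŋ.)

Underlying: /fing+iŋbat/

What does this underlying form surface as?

[fiŋg+imbat]

/n/ before /g/ (velar) → [ŋ]
/ŋ/ before /b/ (labial) → [m]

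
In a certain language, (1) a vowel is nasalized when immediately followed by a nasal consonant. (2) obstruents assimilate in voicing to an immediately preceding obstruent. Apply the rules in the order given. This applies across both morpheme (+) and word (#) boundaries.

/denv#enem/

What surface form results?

Rule 1: /e/ before nasal /n/ → [ẽ]
Rule 1: /e/ before nasal /n/ → [ẽ]
Rule 1: /e/ before nasal /m/ → [ẽ]
After rule 1: dẽnv#ẽnẽm
Rule 2: no segment meets the rule's conditions; no change.

[dẽnv#ẽnẽm]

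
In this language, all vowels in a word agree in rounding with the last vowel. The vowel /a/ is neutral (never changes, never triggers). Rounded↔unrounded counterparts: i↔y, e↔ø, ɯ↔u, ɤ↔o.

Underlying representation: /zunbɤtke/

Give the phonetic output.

/u/ harmonizes with /e/ ([-round]) → [ɯ]

[zɯnbɤtke]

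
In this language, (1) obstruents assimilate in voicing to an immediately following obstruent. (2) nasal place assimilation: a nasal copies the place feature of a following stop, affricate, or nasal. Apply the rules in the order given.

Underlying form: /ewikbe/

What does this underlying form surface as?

Rule 1: /k/ before /b/ (voiced) → [g]
After rule 1: ewigbe
Rule 2: no segment meets the rule's conditions; no change.

[ewigbe]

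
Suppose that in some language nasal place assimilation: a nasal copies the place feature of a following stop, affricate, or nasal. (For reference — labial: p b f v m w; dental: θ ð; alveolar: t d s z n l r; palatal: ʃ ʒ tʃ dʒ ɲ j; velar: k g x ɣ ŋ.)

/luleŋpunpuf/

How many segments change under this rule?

/ŋ/ before /p/ (labial) → [m]
/n/ before /p/ (labial) → [m]
2 segments change.

2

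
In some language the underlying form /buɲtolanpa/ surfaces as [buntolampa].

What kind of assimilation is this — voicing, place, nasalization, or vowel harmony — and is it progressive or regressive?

/ɲ/→[n] /n/→[m].
Each target copies a feature from the following segment, so the direction is regressive.

place assimilation, regressive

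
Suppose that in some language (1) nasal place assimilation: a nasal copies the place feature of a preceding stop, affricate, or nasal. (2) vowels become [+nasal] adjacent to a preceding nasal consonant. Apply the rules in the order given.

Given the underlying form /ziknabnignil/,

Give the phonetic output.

[zikŋãbmĩgŋĩl]

Rule 1: /n/ after /k/ (velar) → [ŋ]
Rule 1: /n/ after /b/ (labial) → [m]
Rule 1: /n/ after /g/ (velar) → [ŋ]
After rule 1: zikŋabmigŋil
Rule 2: /a/ after nasal /ŋ/ → [ã]
Rule 2: /i/ after nasal /m/ → [ĩ]
Rule 2: /i/ after nasal /ŋ/ → [ĩ]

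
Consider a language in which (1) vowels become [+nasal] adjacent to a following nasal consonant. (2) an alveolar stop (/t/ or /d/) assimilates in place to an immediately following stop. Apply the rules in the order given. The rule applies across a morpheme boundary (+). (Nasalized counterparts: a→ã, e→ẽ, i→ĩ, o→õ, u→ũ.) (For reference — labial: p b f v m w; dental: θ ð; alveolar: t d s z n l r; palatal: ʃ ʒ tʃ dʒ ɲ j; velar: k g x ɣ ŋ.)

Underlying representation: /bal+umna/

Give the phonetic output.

Rule 1: /u/ before nasal /m/ → [ũ]
After rule 1: bal+ũmna
Rule 2: no segment meets the rule's conditions; no change.

[bal+ũmna]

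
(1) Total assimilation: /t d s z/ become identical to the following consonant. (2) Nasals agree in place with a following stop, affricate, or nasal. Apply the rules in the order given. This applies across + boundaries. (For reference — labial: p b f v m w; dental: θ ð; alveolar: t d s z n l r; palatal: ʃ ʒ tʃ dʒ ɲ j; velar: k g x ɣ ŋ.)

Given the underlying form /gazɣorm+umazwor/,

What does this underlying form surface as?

[gaɣɣorm+umawwor]

Rule 1: /z/ before /ɣ/ → [ɣ] (total assimilation)
Rule 1: /z/ before /w/ → [w] (total assimilation)
After rule 1: gaɣɣorm+umawwor
Rule 2: no segment meets the rule's conditions; no change.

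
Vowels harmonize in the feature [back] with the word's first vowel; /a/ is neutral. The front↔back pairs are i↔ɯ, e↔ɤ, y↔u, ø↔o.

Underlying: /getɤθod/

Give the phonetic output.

[geteθød]

/ɤ/ harmonizes with /e/ ([-back]) → [e]
/o/ harmonizes with /e/ ([-back]) → [ø]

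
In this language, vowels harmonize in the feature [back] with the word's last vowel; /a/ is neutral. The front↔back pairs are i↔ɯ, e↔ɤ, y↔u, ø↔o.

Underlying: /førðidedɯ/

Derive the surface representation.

[forðɯdɤdɯ]

/ø/ harmonizes with /ɯ/ ([+back]) → [o]
/i/ harmonizes with /ɯ/ ([+back]) → [ɯ]
/e/ harmonizes with /ɯ/ ([+back]) → [ɤ]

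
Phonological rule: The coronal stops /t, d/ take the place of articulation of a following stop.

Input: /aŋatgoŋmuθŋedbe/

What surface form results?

[aŋakgoŋmuθŋebbe]

/t/ before /g/ (velar) → [k]
/d/ before /b/ (labial) → [b]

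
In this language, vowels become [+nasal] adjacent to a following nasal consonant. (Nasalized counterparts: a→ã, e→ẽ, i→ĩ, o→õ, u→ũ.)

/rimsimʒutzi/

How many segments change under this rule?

2

/i/ before nasal /m/ → [ĩ]
/i/ before nasal /m/ → [ĩ]
2 segments change.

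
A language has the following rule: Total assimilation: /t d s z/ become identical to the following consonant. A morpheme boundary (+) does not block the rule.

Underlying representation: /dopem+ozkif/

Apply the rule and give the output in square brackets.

/z/ before /k/ → [k] (total assimilation)

[dopem+okkif]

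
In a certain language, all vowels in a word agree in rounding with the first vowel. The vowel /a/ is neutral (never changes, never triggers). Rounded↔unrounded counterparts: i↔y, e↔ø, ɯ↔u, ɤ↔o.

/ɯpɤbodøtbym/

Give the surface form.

/o/ harmonizes with /ɯ/ ([-round]) → [ɤ]
/ø/ harmonizes with /ɯ/ ([-round]) → [e]
/y/ harmonizes with /ɯ/ ([-round]) → [i]

[ɯpɤbɤdetbim]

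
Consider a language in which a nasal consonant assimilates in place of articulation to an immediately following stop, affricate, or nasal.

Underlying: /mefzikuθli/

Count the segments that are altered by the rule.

0

No segment meets the rule's conditions.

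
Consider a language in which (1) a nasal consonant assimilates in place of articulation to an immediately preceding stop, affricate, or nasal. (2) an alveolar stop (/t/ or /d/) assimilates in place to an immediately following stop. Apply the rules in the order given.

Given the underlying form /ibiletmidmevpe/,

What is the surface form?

[ibiletnidnevpe]

Rule 1: /m/ after /t/ (alveolar) → [n]
Rule 1: /m/ after /d/ (alveolar) → [n]
After rule 1: ibiletnidnevpe
Rule 2: no segment meets the rule's conditions; no change.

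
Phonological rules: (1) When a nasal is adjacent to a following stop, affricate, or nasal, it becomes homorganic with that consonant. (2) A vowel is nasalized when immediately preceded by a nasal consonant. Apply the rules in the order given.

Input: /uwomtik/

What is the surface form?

Rule 1: /m/ before /t/ (alveolar) → [n]
After rule 1: uwontik
Rule 2: no segment meets the rule's conditions; no change.

[uwontik]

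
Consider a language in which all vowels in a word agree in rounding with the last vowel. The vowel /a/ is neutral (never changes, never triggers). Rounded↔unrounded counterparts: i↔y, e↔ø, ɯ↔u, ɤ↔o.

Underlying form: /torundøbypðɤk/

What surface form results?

/o/ harmonizes with /ɤ/ ([-round]) → [ɤ]
/u/ harmonizes with /ɤ/ ([-round]) → [ɯ]
/ø/ harmonizes with /ɤ/ ([-round]) → [e]
/y/ harmonizes with /ɤ/ ([-round]) → [i]

[tɤrɯndebipðɤk]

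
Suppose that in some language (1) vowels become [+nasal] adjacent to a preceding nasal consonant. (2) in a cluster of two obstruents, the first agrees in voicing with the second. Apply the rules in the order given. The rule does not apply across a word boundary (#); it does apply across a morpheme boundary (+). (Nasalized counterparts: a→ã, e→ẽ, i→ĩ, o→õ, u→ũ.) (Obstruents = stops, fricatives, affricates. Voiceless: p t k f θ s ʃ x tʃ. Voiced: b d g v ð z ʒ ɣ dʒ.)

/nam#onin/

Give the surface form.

[nãm#onĩn]

Rule 1: /a/ after nasal /n/ → [ã]
Rule 1: /i/ after nasal /n/ → [ĩ]
After rule 1: nãm#onĩn
Rule 2: no segment meets the rule's conditions; no change.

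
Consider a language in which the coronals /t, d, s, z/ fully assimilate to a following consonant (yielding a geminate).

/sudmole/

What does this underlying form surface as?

[summole]

/d/ before /m/ → [m] (total assimilation)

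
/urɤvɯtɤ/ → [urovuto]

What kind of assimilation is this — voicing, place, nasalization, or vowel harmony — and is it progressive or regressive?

/ɤ/→[o] /ɯ/→[u] /ɤ/→[o].
Vowels agree with the first vowel, so the harmony is progressive.

vowel harmony, progressive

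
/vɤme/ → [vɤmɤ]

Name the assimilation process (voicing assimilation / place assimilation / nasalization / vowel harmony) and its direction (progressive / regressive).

vowel harmony, progressive

/e/→[ɤ].
Vowels agree with the first vowel, so the harmony is progressive.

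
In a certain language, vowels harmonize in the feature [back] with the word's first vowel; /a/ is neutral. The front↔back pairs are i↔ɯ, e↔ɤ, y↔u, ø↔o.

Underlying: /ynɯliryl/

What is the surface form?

/ɯ/ harmonizes with /y/ ([-back]) → [i]

[yniliryl]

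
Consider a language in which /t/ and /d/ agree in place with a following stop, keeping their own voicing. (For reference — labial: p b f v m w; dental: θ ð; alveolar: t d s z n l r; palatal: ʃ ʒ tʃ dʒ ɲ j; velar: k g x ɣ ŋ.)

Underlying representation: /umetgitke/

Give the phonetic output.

[umekgikke]

/t/ before /g/ (velar) → [k]
/t/ before /k/ (velar) → [k]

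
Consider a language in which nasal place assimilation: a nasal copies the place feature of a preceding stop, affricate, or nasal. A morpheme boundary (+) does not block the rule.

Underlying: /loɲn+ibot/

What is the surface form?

/n/ after /ɲ/ (palatal) → [ɲ]

[loɲɲ+ibot]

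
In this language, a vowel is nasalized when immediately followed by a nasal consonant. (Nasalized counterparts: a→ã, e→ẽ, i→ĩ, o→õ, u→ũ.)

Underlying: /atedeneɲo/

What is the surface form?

[atedẽnẽɲo]

/e/ before nasal /n/ → [ẽ]
/e/ before nasal /ɲ/ → [ẽ]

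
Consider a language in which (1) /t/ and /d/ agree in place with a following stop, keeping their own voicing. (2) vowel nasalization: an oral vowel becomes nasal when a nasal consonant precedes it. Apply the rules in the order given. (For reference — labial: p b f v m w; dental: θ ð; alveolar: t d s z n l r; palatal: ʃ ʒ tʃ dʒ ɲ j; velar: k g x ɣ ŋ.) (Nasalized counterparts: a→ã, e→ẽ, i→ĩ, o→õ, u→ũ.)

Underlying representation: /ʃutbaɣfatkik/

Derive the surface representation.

Rule 1: /t/ before /b/ (labial) → [p]
Rule 1: /t/ before /k/ (velar) → [k]
After rule 1: ʃupbaɣfakkik
Rule 2: no segment meets the rule's conditions; no change.

[ʃupbaɣfakkik]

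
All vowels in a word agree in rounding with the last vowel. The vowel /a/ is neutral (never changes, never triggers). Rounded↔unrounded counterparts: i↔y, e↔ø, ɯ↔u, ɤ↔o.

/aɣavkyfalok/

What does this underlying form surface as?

[aɣavkyfalok]

no segment meets the rule's conditions; no change.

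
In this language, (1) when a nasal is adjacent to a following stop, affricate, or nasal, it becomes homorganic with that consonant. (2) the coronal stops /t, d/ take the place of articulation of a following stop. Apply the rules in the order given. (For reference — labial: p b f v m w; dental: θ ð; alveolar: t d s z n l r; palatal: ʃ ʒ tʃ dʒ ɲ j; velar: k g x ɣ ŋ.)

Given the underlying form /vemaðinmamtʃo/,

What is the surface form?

[vemaðimmaɲtʃo]

Rule 1: /n/ before /m/ (labial) → [m]
Rule 1: /m/ before /tʃ/ (palatal) → [ɲ]
After rule 1: vemaðimmaɲtʃo
Rule 2: no segment meets the rule's conditions; no change.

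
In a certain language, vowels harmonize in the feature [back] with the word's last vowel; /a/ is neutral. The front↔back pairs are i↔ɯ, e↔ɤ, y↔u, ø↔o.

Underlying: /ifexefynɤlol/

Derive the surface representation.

/i/ harmonizes with /o/ ([+back]) → [ɯ]
/e/ harmonizes with /o/ ([+back]) → [ɤ]
/e/ harmonizes with /o/ ([+back]) → [ɤ]
/y/ harmonizes with /o/ ([+back]) → [u]

[ɯfɤxɤfunɤlol]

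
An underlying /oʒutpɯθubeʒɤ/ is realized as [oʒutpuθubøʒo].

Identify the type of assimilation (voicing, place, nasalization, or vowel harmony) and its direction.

/ɯ/→[u] /e/→[ø] /ɤ/→[o].
Vowels agree with the first vowel, so the harmony is progressive.

vowel harmony, progressive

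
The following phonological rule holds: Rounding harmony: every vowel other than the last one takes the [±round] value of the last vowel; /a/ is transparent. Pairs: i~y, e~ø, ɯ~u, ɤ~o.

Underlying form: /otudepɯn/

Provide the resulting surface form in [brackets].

/o/ harmonizes with /ɯ/ ([-round]) → [ɤ]
/u/ harmonizes with /ɯ/ ([-round]) → [ɯ]

[ɤtɯdepɯn]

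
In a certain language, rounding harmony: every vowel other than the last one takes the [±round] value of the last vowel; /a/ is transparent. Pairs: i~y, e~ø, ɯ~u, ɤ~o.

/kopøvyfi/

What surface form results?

/o/ harmonizes with /i/ ([-round]) → [ɤ]
/ø/ harmonizes with /i/ ([-round]) → [e]
/y/ harmonizes with /i/ ([-round]) → [i]

[kɤpevifi]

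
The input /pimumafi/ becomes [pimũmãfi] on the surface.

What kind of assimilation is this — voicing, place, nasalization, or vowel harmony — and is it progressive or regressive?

/u/→[ũ] /a/→[ã].
Each target copies a feature from the preceding segment, so the direction is progressive.

nasalization, progressive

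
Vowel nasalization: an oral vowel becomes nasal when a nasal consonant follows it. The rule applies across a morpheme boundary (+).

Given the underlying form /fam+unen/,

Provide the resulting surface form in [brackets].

[fãm+ũnẽn]

/a/ before nasal /m/ → [ã]
/u/ before nasal /n/ → [ũ]
/e/ before nasal /n/ → [ẽ]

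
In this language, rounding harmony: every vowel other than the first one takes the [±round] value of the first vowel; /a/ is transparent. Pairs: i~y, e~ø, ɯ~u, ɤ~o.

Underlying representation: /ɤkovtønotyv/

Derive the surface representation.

/o/ harmonizes with /ɤ/ ([-round]) → [ɤ]
/ø/ harmonizes with /ɤ/ ([-round]) → [e]
/o/ harmonizes with /ɤ/ ([-round]) → [ɤ]
/y/ harmonizes with /ɤ/ ([-round]) → [i]

[ɤkɤvtenɤtiv]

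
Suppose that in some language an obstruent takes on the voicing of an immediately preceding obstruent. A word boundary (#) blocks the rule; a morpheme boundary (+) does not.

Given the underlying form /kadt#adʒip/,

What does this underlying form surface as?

[kadd#adʒip]

/t/ after /d/ (voiced) → [d]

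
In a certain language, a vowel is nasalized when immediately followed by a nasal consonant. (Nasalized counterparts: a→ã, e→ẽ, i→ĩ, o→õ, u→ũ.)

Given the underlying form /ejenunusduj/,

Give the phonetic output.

[ejẽnũnusduj]

/e/ before nasal /n/ → [ẽ]
/u/ before nasal /n/ → [ũ]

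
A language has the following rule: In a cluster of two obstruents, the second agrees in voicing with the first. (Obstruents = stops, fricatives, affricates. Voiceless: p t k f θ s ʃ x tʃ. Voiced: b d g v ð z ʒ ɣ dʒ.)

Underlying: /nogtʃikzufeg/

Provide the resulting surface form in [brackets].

[nogdʒiksufeg]

/tʃ/ after /g/ (voiced) → [dʒ]
/z/ after /k/ (voiceless) → [s]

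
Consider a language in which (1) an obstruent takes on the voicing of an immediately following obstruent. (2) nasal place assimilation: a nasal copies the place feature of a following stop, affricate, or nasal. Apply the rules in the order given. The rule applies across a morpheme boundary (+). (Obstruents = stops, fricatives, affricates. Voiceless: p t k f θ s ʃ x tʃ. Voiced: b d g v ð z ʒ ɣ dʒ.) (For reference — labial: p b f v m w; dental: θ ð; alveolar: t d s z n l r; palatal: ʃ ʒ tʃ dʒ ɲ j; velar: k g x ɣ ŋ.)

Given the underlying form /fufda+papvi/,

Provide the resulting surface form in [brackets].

Rule 1: /f/ before /d/ (voiced) → [v]
Rule 1: /p/ before /v/ (voiced) → [b]
After rule 1: fuvda+pabvi
Rule 2: no segment meets the rule's conditions; no change.

[fuvda+pabvi]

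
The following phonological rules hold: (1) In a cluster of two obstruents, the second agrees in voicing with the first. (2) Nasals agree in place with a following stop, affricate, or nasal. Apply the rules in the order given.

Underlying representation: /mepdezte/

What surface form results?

[meptezde]

Rule 1: /d/ after /p/ (voiceless) → [t]
Rule 1: /t/ after /z/ (voiced) → [d]
After rule 1: meptezde
Rule 2: no segment meets the rule's conditions; no change.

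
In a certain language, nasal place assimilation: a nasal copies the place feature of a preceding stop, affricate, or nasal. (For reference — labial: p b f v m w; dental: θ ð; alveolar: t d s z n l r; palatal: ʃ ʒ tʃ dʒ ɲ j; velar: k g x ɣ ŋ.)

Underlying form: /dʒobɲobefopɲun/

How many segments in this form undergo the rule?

/ɲ/ after /b/ (labial) → [m]
/ɲ/ after /p/ (labial) → [m]
2 segments change.

2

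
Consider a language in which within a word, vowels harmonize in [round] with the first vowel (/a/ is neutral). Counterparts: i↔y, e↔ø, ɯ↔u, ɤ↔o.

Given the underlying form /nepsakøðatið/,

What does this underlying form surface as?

/ø/ harmonizes with /e/ ([-round]) → [e]

[nepsakeðatið]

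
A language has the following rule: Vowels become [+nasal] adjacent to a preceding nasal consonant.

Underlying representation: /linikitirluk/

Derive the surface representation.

[linĩkitirluk]

/i/ after nasal /n/ → [ĩ]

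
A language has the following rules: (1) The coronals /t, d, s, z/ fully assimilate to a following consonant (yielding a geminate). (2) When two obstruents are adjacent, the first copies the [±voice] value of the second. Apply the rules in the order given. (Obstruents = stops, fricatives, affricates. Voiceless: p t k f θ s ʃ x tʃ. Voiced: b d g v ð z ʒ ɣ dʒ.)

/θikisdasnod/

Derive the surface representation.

Rule 1: /s/ before /d/ → [d] (total assimilation)
Rule 1: /s/ before /n/ → [n] (total assimilation)
After rule 1: θikiddannod
Rule 2: no segment meets the rule's conditions; no change.

[θikiddannod]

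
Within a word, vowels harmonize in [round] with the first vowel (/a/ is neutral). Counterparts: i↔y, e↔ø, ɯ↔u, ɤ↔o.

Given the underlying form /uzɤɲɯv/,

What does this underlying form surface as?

/ɤ/ harmonizes with /u/ ([+round]) → [o]
/ɯ/ harmonizes with /u/ ([+round]) → [u]

[uzoɲuv]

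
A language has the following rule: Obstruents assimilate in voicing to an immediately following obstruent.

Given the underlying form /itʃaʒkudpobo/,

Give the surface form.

/ʒ/ before /k/ (voiceless) → [ʃ]
/d/ before /p/ (voiceless) → [t]

[itʃaʃkutpobo]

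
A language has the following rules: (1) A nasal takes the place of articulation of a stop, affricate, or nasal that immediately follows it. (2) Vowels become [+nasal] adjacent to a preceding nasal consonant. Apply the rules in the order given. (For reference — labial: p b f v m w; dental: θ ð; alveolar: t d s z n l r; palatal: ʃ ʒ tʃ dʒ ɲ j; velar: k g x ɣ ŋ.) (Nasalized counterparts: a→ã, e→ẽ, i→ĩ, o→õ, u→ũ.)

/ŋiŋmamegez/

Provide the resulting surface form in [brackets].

Rule 1: /ŋ/ before /m/ (labial) → [m]
After rule 1: ŋimmamegez
Rule 2: /i/ after nasal /ŋ/ → [ĩ]
Rule 2: /a/ after nasal /m/ → [ã]
Rule 2: /e/ after nasal /m/ → [ẽ]

[ŋĩmmãmẽgez]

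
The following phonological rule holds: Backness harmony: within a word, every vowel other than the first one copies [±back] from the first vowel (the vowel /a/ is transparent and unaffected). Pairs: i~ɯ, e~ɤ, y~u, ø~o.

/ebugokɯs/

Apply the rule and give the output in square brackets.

/u/ harmonizes with /e/ ([-back]) → [y]
/o/ harmonizes with /e/ ([-back]) → [ø]
/ɯ/ harmonizes with /e/ ([-back]) → [i]

[ebygøkis]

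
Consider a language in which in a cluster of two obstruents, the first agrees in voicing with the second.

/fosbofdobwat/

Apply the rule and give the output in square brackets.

[fozbovdobwat]

/s/ before /b/ (voiced) → [z]
/f/ before /d/ (voiced) → [v]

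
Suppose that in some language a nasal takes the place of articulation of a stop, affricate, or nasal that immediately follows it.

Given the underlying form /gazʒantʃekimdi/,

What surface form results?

[gazʒaɲtʃekindi]

/n/ before /tʃ/ (palatal) → [ɲ]
/m/ before /d/ (alveolar) → [n]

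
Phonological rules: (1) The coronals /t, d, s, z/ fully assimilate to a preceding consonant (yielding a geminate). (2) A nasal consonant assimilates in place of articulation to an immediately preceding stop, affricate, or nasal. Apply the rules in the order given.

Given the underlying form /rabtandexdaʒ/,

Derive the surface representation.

[rabbannexxaʒ]

Rule 1: /t/ after /b/ → [b] (total assimilation)
Rule 1: /d/ after /n/ → [n] (total assimilation)
Rule 1: /d/ after /x/ → [x] (total assimilation)
After rule 1: rabbannexxaʒ
Rule 2: no segment meets the rule's conditions; no change.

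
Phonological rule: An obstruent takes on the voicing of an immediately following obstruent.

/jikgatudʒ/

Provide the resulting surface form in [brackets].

/k/ before /g/ (voiced) → [g]

[jiggatudʒ]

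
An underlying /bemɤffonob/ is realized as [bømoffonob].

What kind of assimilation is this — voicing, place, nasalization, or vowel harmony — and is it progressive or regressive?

vowel harmony, regressive

/e/→[ø] /ɤ/→[o].
Vowels agree with the last vowel, so the harmony is regressive.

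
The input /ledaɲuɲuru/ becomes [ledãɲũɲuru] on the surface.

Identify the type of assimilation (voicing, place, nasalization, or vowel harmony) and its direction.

/a/→[ã] /u/→[ũ].
Each target copies a feature from the following segment, so the direction is regressive.

nasalization, regressive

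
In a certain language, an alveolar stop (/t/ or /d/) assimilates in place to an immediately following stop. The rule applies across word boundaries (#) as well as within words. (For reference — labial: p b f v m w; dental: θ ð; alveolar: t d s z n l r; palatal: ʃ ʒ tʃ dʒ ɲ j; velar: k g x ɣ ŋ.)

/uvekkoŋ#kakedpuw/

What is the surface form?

[uvekkoŋ#kakebpuw]

/d/ before /p/ (labial) → [b]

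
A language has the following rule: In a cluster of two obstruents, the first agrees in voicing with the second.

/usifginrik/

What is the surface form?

/f/ before /g/ (voiced) → [v]

[usivginrik]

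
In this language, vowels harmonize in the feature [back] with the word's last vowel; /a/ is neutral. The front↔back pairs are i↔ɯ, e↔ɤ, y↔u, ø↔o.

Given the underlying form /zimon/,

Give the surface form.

/i/ harmonizes with /o/ ([+back]) → [ɯ]

[zɯmon]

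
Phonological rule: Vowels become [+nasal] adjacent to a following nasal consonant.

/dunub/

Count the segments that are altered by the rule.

1

/u/ before nasal /n/ → [ũ]
1 segment changes.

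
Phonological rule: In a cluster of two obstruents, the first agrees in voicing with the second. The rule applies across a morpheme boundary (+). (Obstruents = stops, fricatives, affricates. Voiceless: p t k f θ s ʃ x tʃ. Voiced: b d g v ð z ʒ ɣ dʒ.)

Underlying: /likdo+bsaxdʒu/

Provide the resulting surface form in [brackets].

[ligdo+psaɣdʒu]

/k/ before /d/ (voiced) → [g]
/b/ before /s/ (voiceless) → [p]
/x/ before /dʒ/ (voiced) → [ɣ]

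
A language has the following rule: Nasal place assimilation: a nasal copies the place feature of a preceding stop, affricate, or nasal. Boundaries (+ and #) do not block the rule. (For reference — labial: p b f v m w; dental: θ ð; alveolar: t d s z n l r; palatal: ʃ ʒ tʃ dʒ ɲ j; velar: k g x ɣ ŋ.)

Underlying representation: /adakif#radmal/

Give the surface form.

[adakif#radnal]

/m/ after /d/ (alveolar) → [n]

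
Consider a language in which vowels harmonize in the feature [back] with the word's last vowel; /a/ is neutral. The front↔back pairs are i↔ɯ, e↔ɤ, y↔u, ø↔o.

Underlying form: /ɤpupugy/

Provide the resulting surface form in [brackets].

[epypygy]

/ɤ/ harmonizes with /y/ ([-back]) → [e]
/u/ harmonizes with /y/ ([-back]) → [y]
/u/ harmonizes with /y/ ([-back]) → [y]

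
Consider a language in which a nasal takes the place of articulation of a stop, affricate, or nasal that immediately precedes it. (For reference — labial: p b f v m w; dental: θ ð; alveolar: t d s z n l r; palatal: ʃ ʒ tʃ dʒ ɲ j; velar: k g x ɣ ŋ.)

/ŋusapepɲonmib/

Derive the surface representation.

[ŋusapepmonnib]

/ɲ/ after /p/ (labial) → [m]
/m/ after /n/ (alveolar) → [n]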